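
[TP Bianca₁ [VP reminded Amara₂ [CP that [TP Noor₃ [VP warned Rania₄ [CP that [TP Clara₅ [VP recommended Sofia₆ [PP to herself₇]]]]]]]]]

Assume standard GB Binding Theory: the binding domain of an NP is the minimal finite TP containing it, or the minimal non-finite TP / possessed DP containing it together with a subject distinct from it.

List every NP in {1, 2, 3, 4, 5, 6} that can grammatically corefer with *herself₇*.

*herself* is an anaphor, so Principle A applies: it must be bound in its binding domain.
Binding domain of *herself₇*: the embedded TP, whose subject is Clara₅.
*Bianca₁* c-commands the anaphor but is outside its binding domain → cannot satisfy Principle A.
*Amara₂* c-commands the anaphor but is outside its binding domain → cannot satisfy Principle A.
*Noor₃* c-commands the anaphor but is outside its binding domain → cannot satisfy Principle A.
*Rania₄* c-commands the anaphor but is outside its binding domain → cannot satisfy Principle A.
*Clara₅* c-commands the anaphor within its binding domain → licit binder.
*Sofia₆* c-commands the anaphor within its binding domain → licit binder.

{5, 6}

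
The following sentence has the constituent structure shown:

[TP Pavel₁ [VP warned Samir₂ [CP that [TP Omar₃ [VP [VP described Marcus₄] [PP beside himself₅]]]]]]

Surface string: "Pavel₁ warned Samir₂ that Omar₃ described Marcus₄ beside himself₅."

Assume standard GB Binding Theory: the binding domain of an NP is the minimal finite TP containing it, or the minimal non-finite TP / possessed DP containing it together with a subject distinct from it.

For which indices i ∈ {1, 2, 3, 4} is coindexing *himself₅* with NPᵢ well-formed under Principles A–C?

{3}

*himself* is an anaphor, so Principle A applies: it must be bound in its binding domain.
Binding domain of *himself₅*: the embedded TP, whose subject is Omar₃.
*Pavel₁* c-commands the anaphor but is outside its binding domain → cannot satisfy Principle A.
*Samir₂* c-commands the anaphor but is outside its binding domain → cannot satisfy Principle A.
*Omar₃* c-commands the anaphor within its binding domain → licit binder.
*Marcus₄* does not c-command the anaphor → cannot bind it.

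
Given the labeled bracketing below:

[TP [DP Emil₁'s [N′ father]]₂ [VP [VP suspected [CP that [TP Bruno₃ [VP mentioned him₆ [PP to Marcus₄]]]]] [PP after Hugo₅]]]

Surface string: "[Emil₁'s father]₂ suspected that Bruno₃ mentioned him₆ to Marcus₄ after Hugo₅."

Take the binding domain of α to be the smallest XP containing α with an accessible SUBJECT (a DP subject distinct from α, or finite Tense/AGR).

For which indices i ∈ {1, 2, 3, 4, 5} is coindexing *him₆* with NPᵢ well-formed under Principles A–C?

*him* is a pronoun, so Principle B applies: it must be free in its binding domain.
Binding domain of *him₆*: the embedded TP, whose subject is Bruno₃.
*Emil₁* and the pronoun do not c-command one another → neither Principle B nor Principle C is at stake; coindexation permitted.
*[Emil₁'s father]₂* c-commands the pronoun but from outside its binding domain, and is not c-commanded by it → coindexation permitted.
*Bruno₃* c-commands the pronoun within its binding domain → coindexation would violate Principle B.
*Marcus₄*: the pronoun c-commands this R-expression → coindexation would violate Principle C on *Marcus₄*.
*Hugo₅* and the pronoun do not c-command one another → neither Principle B nor Principle C is at stake; coindexation permitted.

{1, 2, 5}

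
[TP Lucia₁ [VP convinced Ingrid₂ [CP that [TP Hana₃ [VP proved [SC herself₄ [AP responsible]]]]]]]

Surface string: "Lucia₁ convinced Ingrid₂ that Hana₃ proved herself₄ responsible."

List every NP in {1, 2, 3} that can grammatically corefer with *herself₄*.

*herself* is an anaphor, so Principle A applies: it must be bound in its binding domain.
Binding domain of *herself₄*: the embedded TP, whose subject is Hana₃.
*Lucia₁* c-commands the anaphor but is outside its binding domain → cannot satisfy Principle A.
*Ingrid₂* c-commands the anaphor but is outside its binding domain → cannot satisfy Principle A.
*Hana₃* c-commands the anaphor within its binding domain → licit binder.

{3}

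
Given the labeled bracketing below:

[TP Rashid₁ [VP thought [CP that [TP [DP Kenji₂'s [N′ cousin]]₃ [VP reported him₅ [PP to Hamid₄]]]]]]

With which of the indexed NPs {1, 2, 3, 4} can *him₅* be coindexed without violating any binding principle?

*him* is a pronoun, so Principle B applies: it must be free in its binding domain.
Binding domain of *him₅*: the embedded TP, whose subject is [Kenji₂'s cousin]₃.
*Rashid₁* c-commands the pronoun but from outside its binding domain, and is not c-commanded by it → coindexation permitted.
*Kenji₂* and the pronoun do not c-command one another → neither Principle B nor Principle C is at stake; coindexation permitted.
*[Kenji₂'s cousin]₃* c-commands the pronoun within its binding domain → coindexation would violate Principle B.
*Hamid₄*: the pronoun c-commands this R-expression → coindexation would violate Principle C on *Hamid₄*.

{1, 2}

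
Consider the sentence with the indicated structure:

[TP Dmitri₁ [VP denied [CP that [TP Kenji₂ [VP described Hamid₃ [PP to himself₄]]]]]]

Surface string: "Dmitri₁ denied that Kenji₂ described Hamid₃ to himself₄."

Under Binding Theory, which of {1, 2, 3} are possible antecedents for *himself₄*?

*himself* is an anaphor, so Principle A applies: it must be bound in its binding domain.
Binding domain of *himself₄*: the embedded TP, whose subject is Kenji₂.
*Dmitri₁* c-commands the anaphor but is outside its binding domain → cannot satisfy Principle A.
*Kenji₂* c-commands the anaphor within its binding domain → licit binder.
*Hamid₃* c-commands the anaphor within its binding domain → licit binder.

{2, 3}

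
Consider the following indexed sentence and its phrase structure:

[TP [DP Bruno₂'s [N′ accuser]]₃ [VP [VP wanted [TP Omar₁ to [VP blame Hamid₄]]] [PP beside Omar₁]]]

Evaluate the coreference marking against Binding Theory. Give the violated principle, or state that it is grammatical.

The two coindexed NPs are *Omar₁* and *Omar₁*.
*Omar₁* is an R-expression; no coindexed NP c-commands it, so Principle C holds.
*Omar₁* is an R-expression; *Omar₁* does not c-command it, and no other NP shares its index, so Principle C is satisfied.
All principles are respected.

grammatical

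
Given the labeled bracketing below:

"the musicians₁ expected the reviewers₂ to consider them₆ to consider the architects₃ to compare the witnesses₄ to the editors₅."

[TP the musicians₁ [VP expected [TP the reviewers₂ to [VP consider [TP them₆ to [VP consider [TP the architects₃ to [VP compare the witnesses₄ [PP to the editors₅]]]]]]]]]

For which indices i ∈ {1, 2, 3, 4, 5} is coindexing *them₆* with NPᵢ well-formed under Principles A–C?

*them* is a pronoun, so Principle B applies: it must be free in its binding domain.
Binding domain of *them₆*: the embedded TP, whose subject is the reviewers₂.
*the musicians₁* c-commands the pronoun but from outside its binding domain, and is not c-commanded by it → coindexation permitted.
*the reviewers₂* c-commands the pronoun within its binding domain → coindexation would violate Principle B.
*the architects₃*: the pronoun c-commands this R-expression → coindexation would violate Principle C on *the architects₃*.
*the witnesses₄*: the pronoun c-commands this R-expression → coindexation would violate Principle C on *the witnesses₄*.
*the editors₅*: the pronoun c-commands this R-expression → coindexation would violate Principle C on *the editors₅*.

{1}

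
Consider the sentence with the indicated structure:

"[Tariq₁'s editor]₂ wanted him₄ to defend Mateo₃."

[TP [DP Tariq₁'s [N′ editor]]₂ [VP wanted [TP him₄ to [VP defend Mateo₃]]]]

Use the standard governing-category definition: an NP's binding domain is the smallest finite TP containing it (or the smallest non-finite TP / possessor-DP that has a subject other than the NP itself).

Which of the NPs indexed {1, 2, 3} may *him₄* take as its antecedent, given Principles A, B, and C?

*him* is a pronoun, so Principle B applies: it must be free in its binding domain.
Binding domain of *him₄*: the matrix TP, whose subject is [Tariq₁'s editor]₂.
*Tariq₁* and the pronoun do not c-command one another → neither Principle B nor Principle C is at stake; coindexation permitted.
*[Tariq₁'s editor]₂* c-commands the pronoun within its binding domain → coindexation would violate Principle B.
*Mateo₃*: the pronoun c-commands this R-expression → coindexation would violate Principle C on *Mateo₃*.

{1}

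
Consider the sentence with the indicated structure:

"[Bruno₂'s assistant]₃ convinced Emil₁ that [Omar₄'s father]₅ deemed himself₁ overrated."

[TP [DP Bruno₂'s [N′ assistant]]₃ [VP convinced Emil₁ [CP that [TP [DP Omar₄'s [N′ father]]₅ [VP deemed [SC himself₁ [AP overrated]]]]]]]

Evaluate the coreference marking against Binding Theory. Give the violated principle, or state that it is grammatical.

The two coindexed NPs are *Emil₁* and *himself₁*.
*himself₁* is an anaphor. Principle A requires it to be bound within its binding domain — the embedded TP, whose subject is [Omar₄'s father]₅.
Within that domain it is c-commanded by *[Omar₄'s father]₅*, which does not share its index.
*Emil₁* does c-command the anaphor, but from outside its binding domain.
The anaphor is unbound in its domain → Principle A violation.

Principle A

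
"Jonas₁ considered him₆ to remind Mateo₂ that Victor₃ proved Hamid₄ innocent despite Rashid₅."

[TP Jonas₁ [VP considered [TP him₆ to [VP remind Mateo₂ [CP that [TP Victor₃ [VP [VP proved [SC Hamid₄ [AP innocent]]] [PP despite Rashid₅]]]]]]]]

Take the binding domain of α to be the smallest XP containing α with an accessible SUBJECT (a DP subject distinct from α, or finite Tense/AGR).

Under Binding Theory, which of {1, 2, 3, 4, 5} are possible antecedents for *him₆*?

*him* is a pronoun, so Principle B applies: it must be free in its binding domain.
Binding domain of *him₆*: the matrix TP, whose subject is Jonas₁.
*Jonas₁* c-commands the pronoun within its binding domain → coindexation would violate Principle B.
*Mateo₂*: the pronoun c-commands this R-expression → coindexation would violate Principle C on *Mateo₂*.
*Victor₃*: the pronoun c-commands this R-expression → coindexation would violate Principle C on *Victor₃*.
*Hamid₄*: the pronoun c-commands this R-expression → coindexation would violate Principle C on *Hamid₄*.
*Rashid₅*: the pronoun c-commands this R-expression → coindexation would violate Principle C on *Rashid₅*.

none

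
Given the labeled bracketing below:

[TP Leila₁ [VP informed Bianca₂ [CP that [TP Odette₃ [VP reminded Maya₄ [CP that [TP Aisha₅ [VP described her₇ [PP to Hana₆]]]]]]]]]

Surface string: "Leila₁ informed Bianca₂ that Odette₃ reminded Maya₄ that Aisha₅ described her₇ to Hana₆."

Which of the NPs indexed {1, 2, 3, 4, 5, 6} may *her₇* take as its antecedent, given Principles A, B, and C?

*her* is a pronoun, so Principle B applies: it must be free in its binding domain.
Binding domain of *her₇*: the embedded TP, whose subject is Aisha₅.
*Leila₁* c-commands the pronoun but from outside its binding domain, and is not c-commanded by it → coindexation permitted.
*Bianca₂* c-commands the pronoun but from outside its binding domain, and is not c-commanded by it → coindexation permitted.
*Odette₃* c-commands the pronoun but from outside its binding domain, and is not c-commanded by it → coindexation permitted.
*Maya₄* c-commands the pronoun but from outside its binding domain, and is not c-commanded by it → coindexation permitted.
*Aisha₅* c-commands the pronoun within its binding domain → coindexation would violate Principle B.
*Hana₆*: the pronoun c-commands this R-expression → coindexation would violate Principle C on *Hana₆*.

{1, 2, 3, 4}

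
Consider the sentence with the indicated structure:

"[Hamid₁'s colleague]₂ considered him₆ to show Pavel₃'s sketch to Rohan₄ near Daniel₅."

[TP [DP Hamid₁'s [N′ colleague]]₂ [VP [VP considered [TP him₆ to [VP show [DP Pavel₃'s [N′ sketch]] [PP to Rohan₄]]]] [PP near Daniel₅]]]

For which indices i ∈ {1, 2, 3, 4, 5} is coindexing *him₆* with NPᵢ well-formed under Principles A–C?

{1, 5}

*him* is a pronoun, so Principle B applies: it must be free in its binding domain.
Binding domain of *him₆*: the matrix TP, whose subject is [Hamid₁'s colleague]₂.
*Hamid₁* and the pronoun do not c-command one another → neither Principle B nor Principle C is at stake; coindexation permitted.
*[Hamid₁'s colleague]₂* c-commands the pronoun within its binding domain → coindexation would violate Principle B.
*Pavel₃*: the pronoun c-commands this R-expression → coindexation would violate Principle C on *Pavel₃*.
*Rohan₄*: the pronoun c-commands this R-expression → coindexation would violate Principle C on *Rohan₄*.
*Daniel₅* and the pronoun do not c-command one another → neither Principle B nor Principle C is at stake; coindexation permitted.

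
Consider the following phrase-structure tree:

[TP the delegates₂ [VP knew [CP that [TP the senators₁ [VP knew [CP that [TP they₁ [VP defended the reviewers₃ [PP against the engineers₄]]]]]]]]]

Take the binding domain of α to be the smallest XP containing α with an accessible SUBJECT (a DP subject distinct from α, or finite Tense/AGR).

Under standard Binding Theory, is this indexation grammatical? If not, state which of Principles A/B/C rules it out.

grammatical

The two coindexed NPs are *the senators₁* and *they₁*.
*they₁* is a pronoun; nothing c-commands it within its binding domain (the embedded TP.), so Principle B holds trivially.
*the senators₁* is an R-expression; *they₁* does not c-command it, and no other NP shares its index, so Principle C is satisfied.
All principles are respected.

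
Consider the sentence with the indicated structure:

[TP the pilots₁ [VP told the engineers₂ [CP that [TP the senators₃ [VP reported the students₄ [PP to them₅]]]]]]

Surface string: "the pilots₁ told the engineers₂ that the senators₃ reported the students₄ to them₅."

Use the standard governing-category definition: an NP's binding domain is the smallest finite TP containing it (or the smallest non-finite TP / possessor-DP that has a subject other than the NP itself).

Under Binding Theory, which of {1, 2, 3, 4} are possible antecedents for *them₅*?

{1, 2}

*them* is a pronoun, so Principle B applies: it must be free in its binding domain.
Binding domain of *them₅*: the embedded TP, whose subject is the senators₃.
*the pilots₁* c-commands the pronoun but from outside its binding domain, and is not c-commanded by it → coindexation permitted.
*the engineers₂* c-commands the pronoun but from outside its binding domain, and is not c-commanded by it → coindexation permitted.
*the senators₃* c-commands the pronoun within its binding domain → coindexation would violate Principle B.
*the students₄* c-commands the pronoun within its binding domain → coindexation would violate Principle B.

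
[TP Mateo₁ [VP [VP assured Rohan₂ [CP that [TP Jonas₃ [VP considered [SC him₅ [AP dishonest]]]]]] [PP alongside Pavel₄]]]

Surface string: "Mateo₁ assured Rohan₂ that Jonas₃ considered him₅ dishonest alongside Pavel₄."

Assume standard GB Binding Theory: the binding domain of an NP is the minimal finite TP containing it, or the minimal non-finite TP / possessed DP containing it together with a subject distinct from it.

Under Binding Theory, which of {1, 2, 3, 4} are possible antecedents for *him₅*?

*him* is a pronoun, so Principle B applies: it must be free in its binding domain.
Binding domain of *him₅*: the embedded TP, whose subject is Jonas₃.
*Mateo₁* c-commands the pronoun but from outside its binding domain, and is not c-commanded by it → coindexation permitted.
*Rohan₂* c-commands the pronoun but from outside its binding domain, and is not c-commanded by it → coindexation permitted.
*Jonas₃* c-commands the pronoun within its binding domain → coindexation would violate Principle B.
*Pavel₄* and the pronoun do not c-command one another → neither Principle B nor Principle C is at stake; coindexation permitted.

{1, 2, 4}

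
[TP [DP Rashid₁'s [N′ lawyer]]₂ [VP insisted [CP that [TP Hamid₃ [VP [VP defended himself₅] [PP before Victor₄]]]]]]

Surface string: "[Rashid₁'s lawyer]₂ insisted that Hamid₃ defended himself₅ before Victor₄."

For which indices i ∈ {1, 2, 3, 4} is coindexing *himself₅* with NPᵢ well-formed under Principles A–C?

{3}

*himself* is an anaphor, so Principle A applies: it must be bound in its binding domain.
Binding domain of *himself₅*: the embedded TP, whose subject is Hamid₃.
*Rashid₁* does not c-command the anaphor → cannot bind it.
*[Rashid₁'s lawyer]₂* c-commands the anaphor but is outside its binding domain → cannot satisfy Principle A.
*Hamid₃* c-commands the anaphor within its binding domain → licit binder.
*Victor₄* does not c-command the anaphor → cannot bind it.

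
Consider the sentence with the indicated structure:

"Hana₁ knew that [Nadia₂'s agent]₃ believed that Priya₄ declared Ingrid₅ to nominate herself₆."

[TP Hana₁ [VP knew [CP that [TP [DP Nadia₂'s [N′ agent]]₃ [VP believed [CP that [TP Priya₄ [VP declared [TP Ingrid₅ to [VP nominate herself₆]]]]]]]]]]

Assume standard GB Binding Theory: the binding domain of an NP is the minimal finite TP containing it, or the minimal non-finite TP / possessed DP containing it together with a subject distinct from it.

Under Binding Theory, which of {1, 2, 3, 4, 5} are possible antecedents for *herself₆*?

*herself* is an anaphor, so Principle A applies: it must be bound in its binding domain.
Binding domain of *herself₆*: the embedded TP, whose subject is Ingrid₅.
*Hana₁* c-commands the anaphor but is outside its binding domain → cannot satisfy Principle A.
*Nadia₂* does not c-command the anaphor → cannot bind it.
*[Nadia₂'s agent]₃* c-commands the anaphor but is outside its binding domain → cannot satisfy Principle A.
*Priya₄* c-commands the anaphor but is outside its binding domain → cannot satisfy Principle A.
*Ingrid₅* c-commands the anaphor within its binding domain → licit binder.

{5}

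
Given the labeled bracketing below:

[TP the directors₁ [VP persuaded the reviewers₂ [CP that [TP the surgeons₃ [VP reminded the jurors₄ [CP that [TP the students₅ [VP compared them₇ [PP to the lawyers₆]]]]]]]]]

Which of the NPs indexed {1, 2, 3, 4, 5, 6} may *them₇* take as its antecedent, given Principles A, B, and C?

{1, 2, 3, 4}

*them* is a pronoun, so Principle B applies: it must be free in its binding domain.
Binding domain of *them₇*: the embedded TP, whose subject is the students₅.
*the directors₁* c-commands the pronoun but from outside its binding domain, and is not c-commanded by it → coindexation permitted.
*the reviewers₂* c-commands the pronoun but from outside its binding domain, and is not c-commanded by it → coindexation permitted.
*the surgeons₃* c-commands the pronoun but from outside its binding domain, and is not c-commanded by it → coindexation permitted.
*the jurors₄* c-commands the pronoun but from outside its binding domain, and is not c-commanded by it → coindexation permitted.
*the students₅* c-commands the pronoun within its binding domain → coindexation would violate Principle B.
*the lawyers₆*: the pronoun c-commands this R-expression → coindexation would violate Principle C on *the lawyers₆*.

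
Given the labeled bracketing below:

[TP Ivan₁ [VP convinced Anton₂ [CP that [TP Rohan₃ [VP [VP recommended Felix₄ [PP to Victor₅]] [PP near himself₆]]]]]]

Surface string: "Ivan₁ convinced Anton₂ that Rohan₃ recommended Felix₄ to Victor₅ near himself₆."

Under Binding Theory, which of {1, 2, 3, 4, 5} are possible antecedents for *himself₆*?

{3}

*himself* is an anaphor, so Principle A applies: it must be bound in its binding domain.
Binding domain of *himself₆*: the embedded TP, whose subject is Rohan₃.
*Ivan₁* c-commands the anaphor but is outside its binding domain → cannot satisfy Principle A.
*Anton₂* c-commands the anaphor but is outside its binding domain → cannot satisfy Principle A.
*Rohan₃* c-commands the anaphor within its binding domain → licit binder.
*Felix₄* does not c-command the anaphor → cannot bind it.
*Victor₅* does not c-command the anaphor → cannot bind it.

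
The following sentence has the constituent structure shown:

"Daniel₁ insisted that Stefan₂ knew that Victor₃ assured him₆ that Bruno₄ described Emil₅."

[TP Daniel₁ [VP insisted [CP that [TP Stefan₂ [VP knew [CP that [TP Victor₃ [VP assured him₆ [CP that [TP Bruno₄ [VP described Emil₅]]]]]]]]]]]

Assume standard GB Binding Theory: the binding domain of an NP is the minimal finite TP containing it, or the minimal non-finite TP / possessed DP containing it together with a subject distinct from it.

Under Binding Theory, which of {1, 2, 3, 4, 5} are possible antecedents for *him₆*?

{1, 2}

*him* is a pronoun, so Principle B applies: it must be free in its binding domain.
Binding domain of *him₆*: the embedded TP, whose subject is Victor₃.
*Daniel₁* c-commands the pronoun but from outside its binding domain, and is not c-commanded by it → coindexation permitted.
*Stefan₂* c-commands the pronoun but from outside its binding domain, and is not c-commanded by it → coindexation permitted.
*Victor₃* c-commands the pronoun within its binding domain → coindexation would violate Principle B.
*Bruno₄*: the pronoun c-commands this R-expression → coindexation would violate Principle C on *Bruno₄*.
*Emil₅*: the pronoun c-commands this R-expression → coindexation would violate Principle C on *Emil₅*.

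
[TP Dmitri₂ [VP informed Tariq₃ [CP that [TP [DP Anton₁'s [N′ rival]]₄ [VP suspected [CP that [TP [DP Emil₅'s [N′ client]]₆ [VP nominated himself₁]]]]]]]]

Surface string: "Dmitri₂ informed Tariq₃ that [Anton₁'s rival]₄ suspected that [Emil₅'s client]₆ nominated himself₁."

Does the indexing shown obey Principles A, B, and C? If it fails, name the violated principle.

The two coindexed NPs are *Anton₁* and *himself₁*.
*himself₁* is an anaphor. Principle A requires it to be bound within its binding domain — the embedded TP, whose subject is [Emil₅'s client]₆.
Within that domain it is c-commanded by *[Emil₅'s client]₆*, which does not share its index.
*Anton₁* does not c-command the anaphor at all.
The anaphor is unbound in its domain → Principle A violation.

Principle A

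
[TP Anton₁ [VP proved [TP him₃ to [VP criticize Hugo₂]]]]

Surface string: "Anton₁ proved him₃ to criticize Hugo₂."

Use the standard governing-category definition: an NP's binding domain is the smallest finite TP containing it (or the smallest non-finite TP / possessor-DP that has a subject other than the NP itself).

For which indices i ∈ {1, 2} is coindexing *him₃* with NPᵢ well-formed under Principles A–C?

none

*him* is a pronoun, so Principle B applies: it must be free in its binding domain.
Binding domain of *him₃*: the matrix TP, whose subject is Anton₁.
*Anton₁* c-commands the pronoun within its binding domain → coindexation would violate Principle B.
*Hugo₂*: the pronoun c-commands this R-expression → coindexation would violate Principle C on *Hugo₂*.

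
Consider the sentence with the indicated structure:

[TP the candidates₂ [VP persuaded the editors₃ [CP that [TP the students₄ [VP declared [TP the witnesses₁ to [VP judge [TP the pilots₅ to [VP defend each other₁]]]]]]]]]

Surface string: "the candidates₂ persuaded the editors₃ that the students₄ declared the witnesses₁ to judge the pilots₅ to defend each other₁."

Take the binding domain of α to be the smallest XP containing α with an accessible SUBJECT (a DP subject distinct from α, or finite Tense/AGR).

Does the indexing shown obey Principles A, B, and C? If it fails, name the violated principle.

The two coindexed NPs are *the witnesses₁* and *each other₁*.
*each other₁* is an anaphor. Principle A requires it to be bound within its binding domain — the embedded TP, whose subject is the pilots₅.
Within that domain it is c-commanded by *the pilots₅*, which does not share its index.
*the witnesses₁* does c-command the anaphor, but from outside its binding domain.
The anaphor is unbound in its domain → Principle A violation.

Principle A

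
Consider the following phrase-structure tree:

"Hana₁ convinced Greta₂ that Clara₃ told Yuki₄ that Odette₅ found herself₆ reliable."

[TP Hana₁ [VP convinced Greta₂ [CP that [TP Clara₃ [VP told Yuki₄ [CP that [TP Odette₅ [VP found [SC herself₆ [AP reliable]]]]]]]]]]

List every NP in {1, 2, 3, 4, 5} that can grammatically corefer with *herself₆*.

{5}

*herself* is an anaphor, so Principle A applies: it must be bound in its binding domain.
Binding domain of *herself₆*: the embedded TP, whose subject is Odette₅.
*Hana₁* c-commands the anaphor but is outside its binding domain → cannot satisfy Principle A.
*Greta₂* c-commands the anaphor but is outside its binding domain → cannot satisfy Principle A.
*Clara₃* c-commands the anaphor but is outside its binding domain → cannot satisfy Principle A.
*Yuki₄* c-commands the anaphor but is outside its binding domain → cannot satisfy Principle A.
*Odette₅* c-commands the anaphor within its binding domain → licit binder.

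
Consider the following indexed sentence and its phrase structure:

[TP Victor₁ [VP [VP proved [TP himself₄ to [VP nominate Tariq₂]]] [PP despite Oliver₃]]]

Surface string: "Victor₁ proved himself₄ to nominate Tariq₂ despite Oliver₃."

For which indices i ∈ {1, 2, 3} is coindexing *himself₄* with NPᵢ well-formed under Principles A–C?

{1}

*himself* is an anaphor, so Principle A applies: it must be bound in its binding domain.
Binding domain of *himself₄*: the matrix TP, whose subject is Victor₁.
*Victor₁* c-commands the anaphor within its binding domain → licit binder.
*Tariq₂* does not c-command the anaphor → cannot bind it.
*Oliver₃* does not c-command the anaphor → cannot bind it.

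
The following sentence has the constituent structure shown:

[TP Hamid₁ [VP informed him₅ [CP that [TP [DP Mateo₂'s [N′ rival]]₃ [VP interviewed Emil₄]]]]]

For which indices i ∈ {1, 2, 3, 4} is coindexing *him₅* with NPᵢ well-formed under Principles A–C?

none

*him* is a pronoun, so Principle B applies: it must be free in its binding domain.
Binding domain of *him₅*: the matrix TP, whose subject is Hamid₁.
*Hamid₁* c-commands the pronoun within its binding domain → coindexation would violate Principle B.
*Mateo₂*: the pronoun c-commands this R-expression → coindexation would violate Principle C on *Mateo₂*.
*[Mateo₂'s rival]₃*: the pronoun c-commands this R-expression → coindexation would violate Principle C on *[Mateo₂'s rival]₃*.
*Emil₄*: the pronoun c-commands this R-expression → coindexation would violate Principle C on *Emil₄*.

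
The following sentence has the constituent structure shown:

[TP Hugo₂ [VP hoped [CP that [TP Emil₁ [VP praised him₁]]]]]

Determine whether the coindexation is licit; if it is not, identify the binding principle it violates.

The two coindexed NPs are *Emil₁* and *him₁*.
*him₁* is a pronoun. Its binding domain is the embedded TP, whose subject is Emil₁.
*Emil₁* c-commands it within that domain and carries the same index.
The pronoun is locally bound → Principle B violation.

Principle B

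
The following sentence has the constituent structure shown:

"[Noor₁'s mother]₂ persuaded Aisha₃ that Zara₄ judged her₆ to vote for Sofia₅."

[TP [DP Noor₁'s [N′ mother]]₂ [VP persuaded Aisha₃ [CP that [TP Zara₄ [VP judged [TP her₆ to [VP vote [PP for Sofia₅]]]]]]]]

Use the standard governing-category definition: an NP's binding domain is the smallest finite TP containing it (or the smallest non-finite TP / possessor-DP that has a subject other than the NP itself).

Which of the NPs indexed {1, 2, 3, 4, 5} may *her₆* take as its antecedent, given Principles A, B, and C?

{1, 2, 3}

*her* is a pronoun, so Principle B applies: it must be free in its binding domain.
Binding domain of *her₆*: the embedded TP, whose subject is Zara₄.
*Noor₁* and the pronoun do not c-command one another → neither Principle B nor Principle C is at stake; coindexation permitted.
*[Noor₁'s mother]₂* c-commands the pronoun but from outside its binding domain, and is not c-commanded by it → coindexation permitted.
*Aisha₃* c-commands the pronoun but from outside its binding domain, and is not c-commanded by it → coindexation permitted.
*Zara₄* c-commands the pronoun within its binding domain → coindexation would violate Principle B.
*Sofia₅*: the pronoun c-commands this R-expression → coindexation would violate Principle C on *Sofia₅*.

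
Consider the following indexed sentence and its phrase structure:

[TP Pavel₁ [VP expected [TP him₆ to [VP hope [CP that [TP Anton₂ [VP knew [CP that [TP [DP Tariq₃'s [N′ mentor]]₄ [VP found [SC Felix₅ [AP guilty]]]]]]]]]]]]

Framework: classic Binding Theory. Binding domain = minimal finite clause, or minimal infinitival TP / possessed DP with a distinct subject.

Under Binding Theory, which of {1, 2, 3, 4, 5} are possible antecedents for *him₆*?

none

*him* is a pronoun, so Principle B applies: it must be free in its binding domain.
Binding domain of *him₆*: the matrix TP, whose subject is Pavel₁.
*Pavel₁* c-commands the pronoun within its binding domain → coindexation would violate Principle B.
*Anton₂*: the pronoun c-commands this R-expression → coindexation would violate Principle C on *Anton₂*.
*Tariq₃*: the pronoun c-commands this R-expression → coindexation would violate Principle C on *Tariq₃*.
*[Tariq₃'s mentor]₄*: the pronoun c-commands this R-expression → coindexation would violate Principle C on *[Tariq₃'s mentor]₄*.
*Felix₅*: the pronoun c-commands this R-expression → coindexation would violate Principle C on *Felix₅*.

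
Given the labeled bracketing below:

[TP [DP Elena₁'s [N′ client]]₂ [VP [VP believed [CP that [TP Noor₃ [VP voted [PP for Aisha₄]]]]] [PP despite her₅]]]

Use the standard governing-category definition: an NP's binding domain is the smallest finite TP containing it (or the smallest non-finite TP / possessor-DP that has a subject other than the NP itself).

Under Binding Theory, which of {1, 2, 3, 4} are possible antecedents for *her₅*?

*her* is a pronoun, so Principle B applies: it must be free in its binding domain.
Binding domain of *her₅*: the matrix TP, whose subject is [Elena₁'s client]₂.
*Elena₁* and the pronoun do not c-command one another → neither Principle B nor Principle C is at stake; coindexation permitted.
*[Elena₁'s client]₂* c-commands the pronoun within its binding domain → coindexation would violate Principle B.
*Noor₃* and the pronoun do not c-command one another → neither Principle B nor Principle C is at stake; coindexation permitted.
*Aisha₄* and the pronoun do not c-command one another → neither Principle B nor Principle C is at stake; coindexation permitted.

{1, 3, 4}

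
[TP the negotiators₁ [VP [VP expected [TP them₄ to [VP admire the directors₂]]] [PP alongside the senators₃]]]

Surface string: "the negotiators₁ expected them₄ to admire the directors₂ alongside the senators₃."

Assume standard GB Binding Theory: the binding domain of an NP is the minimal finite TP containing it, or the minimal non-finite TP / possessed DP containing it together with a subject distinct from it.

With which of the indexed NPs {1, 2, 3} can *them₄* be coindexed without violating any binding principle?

*them* is a pronoun, so Principle B applies: it must be free in its binding domain.
Binding domain of *them₄*: the matrix TP, whose subject is the negotiators₁.
*the negotiators₁* c-commands the pronoun within its binding domain → coindexation would violate Principle B.
*the directors₂*: the pronoun c-commands this R-expression → coindexation would violate Principle C on *the directors₂*.
*the senators₃* and the pronoun do not c-command one another → neither Principle B nor Principle C is at stake; coindexation permitted.

{3}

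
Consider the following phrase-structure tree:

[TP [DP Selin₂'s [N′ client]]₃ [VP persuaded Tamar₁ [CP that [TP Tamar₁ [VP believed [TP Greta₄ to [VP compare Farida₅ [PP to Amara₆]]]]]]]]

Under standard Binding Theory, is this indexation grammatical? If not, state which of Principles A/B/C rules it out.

The two coindexed NPs are *Tamar₁* (the higher occurrence) and *Tamar₁* (the lower occurrence).
*Tamar₁* (the lower occurrence) is an R-expression. Principle C requires it to be free everywhere.
*Tamar₁* (the higher occurrence) c-commands it and carries the same index.
The R-expression is bound → Principle C violation.

Principle C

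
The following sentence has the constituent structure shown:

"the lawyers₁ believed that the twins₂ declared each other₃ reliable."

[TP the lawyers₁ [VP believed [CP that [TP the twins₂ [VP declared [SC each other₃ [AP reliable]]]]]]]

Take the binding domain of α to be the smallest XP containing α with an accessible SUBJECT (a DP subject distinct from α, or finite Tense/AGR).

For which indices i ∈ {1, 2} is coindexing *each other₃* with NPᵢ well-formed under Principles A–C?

*each other* is an anaphor, so Principle A applies: it must be bound in its binding domain.
Binding domain of *each other₃*: the embedded TP, whose subject is the twins₂.
*the lawyers₁* c-commands the anaphor but is outside its binding domain → cannot satisfy Principle A.
*the twins₂* c-commands the anaphor within its binding domain → licit binder.

{2}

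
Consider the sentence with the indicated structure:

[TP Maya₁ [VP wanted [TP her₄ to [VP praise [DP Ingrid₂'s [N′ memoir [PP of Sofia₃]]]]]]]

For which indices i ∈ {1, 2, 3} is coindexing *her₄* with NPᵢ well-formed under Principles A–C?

none

*her* is a pronoun, so Principle B applies: it must be free in its binding domain.
Binding domain of *her₄*: the matrix TP, whose subject is Maya₁.
*Maya₁* c-commands the pronoun within its binding domain → coindexation would violate Principle B.
*Ingrid₂*: the pronoun c-commands this R-expression → coindexation would violate Principle C on *Ingrid₂*.
*Sofia₃*: the pronoun c-commands this R-expression → coindexation would violate Principle C on *Sofia₃*.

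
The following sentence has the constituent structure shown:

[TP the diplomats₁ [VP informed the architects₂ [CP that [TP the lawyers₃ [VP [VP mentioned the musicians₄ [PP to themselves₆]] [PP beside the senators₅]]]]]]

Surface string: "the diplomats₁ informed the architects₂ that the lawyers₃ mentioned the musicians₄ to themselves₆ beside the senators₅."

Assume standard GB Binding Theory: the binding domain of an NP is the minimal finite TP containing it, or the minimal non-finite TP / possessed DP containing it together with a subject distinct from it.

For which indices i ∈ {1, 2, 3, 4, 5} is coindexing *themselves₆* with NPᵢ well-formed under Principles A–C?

*themselves* is an anaphor, so Principle A applies: it must be bound in its binding domain.
Binding domain of *themselves₆*: the embedded TP, whose subject is the lawyers₃.
*the diplomats₁* c-commands the anaphor but is outside its binding domain → cannot satisfy Principle A.
*the architects₂* c-commands the anaphor but is outside its binding domain → cannot satisfy Principle A.
*the lawyers₃* c-commands the anaphor within its binding domain → licit binder.
*the musicians₄* c-commands the anaphor within its binding domain → licit binder.
*the senators₅* does not c-command the anaphor → cannot bind it.

{3, 4}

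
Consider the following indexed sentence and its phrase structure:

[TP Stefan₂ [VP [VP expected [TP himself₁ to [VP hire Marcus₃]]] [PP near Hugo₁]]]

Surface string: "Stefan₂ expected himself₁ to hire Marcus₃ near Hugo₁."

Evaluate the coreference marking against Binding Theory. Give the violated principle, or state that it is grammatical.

The two coindexed NPs are *Hugo₁* and *himself₁*.
*himself₁* is an anaphor. Principle A requires it to be bound within its binding domain — the matrix TP, whose subject is Stefan₂.
Within that domain it is c-commanded by *Stefan₂*, which does not share its index.
*Hugo₁* does not c-command the anaphor at all.
The anaphor is unbound in its domain → Principle A violation.

Principle A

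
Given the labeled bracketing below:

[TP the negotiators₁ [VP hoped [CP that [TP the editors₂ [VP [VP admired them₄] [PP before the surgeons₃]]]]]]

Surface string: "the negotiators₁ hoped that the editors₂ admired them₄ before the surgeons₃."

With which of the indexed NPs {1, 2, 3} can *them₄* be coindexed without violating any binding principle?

*them* is a pronoun, so Principle B applies: it must be free in its binding domain.
Binding domain of *them₄*: the embedded TP, whose subject is the editors₂.
*the negotiators₁* c-commands the pronoun but from outside its binding domain, and is not c-commanded by it → coindexation permitted.
*the editors₂* c-commands the pronoun within its binding domain → coindexation would violate Principle B.
*the surgeons₃* and the pronoun do not c-command one another → neither Principle B nor Principle C is at stake; coindexation permitted.

{1, 3}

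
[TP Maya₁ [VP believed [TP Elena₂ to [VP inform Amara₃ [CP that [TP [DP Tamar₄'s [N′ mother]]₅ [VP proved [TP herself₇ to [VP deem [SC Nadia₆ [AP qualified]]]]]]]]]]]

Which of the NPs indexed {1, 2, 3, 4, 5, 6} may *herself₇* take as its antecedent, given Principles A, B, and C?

{5}

*herself* is an anaphor, so Principle A applies: it must be bound in its binding domain.
Binding domain of *herself₇*: the embedded TP, whose subject is [Tamar₄'s mother]₅.
*Maya₁* c-commands the anaphor but is outside its binding domain → cannot satisfy Principle A.
*Elena₂* c-commands the anaphor but is outside its binding domain → cannot satisfy Principle A.
*Amara₃* c-commands the anaphor but is outside its binding domain → cannot satisfy Principle A.
*Tamar₄* does not c-command the anaphor → cannot bind it.
*[Tamar₄'s mother]₅* c-commands the anaphor within its binding domain → licit binder.
*Nadia₆* does not c-command the anaphor → cannot bind it.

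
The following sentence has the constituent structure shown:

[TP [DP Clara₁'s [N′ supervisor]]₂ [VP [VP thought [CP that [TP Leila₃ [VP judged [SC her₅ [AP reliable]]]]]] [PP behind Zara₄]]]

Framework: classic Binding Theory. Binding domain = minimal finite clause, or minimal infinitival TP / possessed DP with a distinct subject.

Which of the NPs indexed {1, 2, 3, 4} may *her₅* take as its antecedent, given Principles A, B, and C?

*her* is a pronoun, so Principle B applies: it must be free in its binding domain.
Binding domain of *her₅*: the embedded TP, whose subject is Leila₃.
*Clara₁* and the pronoun do not c-command one another → neither Principle B nor Principle C is at stake; coindexation permitted.
*[Clara₁'s supervisor]₂* c-commands the pronoun but from outside its binding domain, and is not c-commanded by it → coindexation permitted.
*Leila₃* c-commands the pronoun within its binding domain → coindexation would violate Principle B.
*Zara₄* and the pronoun do not c-command one another → neither Principle B nor Principle C is at stake; coindexation permitted.

{1, 2, 4}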